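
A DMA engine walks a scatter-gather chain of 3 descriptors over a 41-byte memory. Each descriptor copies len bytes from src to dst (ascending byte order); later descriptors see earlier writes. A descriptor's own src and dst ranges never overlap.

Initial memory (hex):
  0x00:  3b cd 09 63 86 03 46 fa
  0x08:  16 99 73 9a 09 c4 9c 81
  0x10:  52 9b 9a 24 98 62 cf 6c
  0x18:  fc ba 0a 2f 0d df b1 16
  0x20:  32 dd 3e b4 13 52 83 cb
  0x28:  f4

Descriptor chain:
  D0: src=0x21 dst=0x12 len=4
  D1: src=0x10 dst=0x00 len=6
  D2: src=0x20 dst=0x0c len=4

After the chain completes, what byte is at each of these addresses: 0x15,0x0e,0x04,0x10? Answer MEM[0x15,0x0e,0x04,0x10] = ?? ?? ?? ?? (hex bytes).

MEM[0x15,0x0e,0x04,0x10] = 13 3e b4 52

D0: mem[0x12..0x15] <- [dd 3e b4 13]
D1: mem[0x00..0x05] <- [52 9b dd 3e b4 13]
D2: mem[0x0c..0x0f] <- [32 dd 3e b4]
query mem[0x15]=0x13, mem[0x0e]=0x3e, mem[0x04]=0xb4, mem[0x10]=0x52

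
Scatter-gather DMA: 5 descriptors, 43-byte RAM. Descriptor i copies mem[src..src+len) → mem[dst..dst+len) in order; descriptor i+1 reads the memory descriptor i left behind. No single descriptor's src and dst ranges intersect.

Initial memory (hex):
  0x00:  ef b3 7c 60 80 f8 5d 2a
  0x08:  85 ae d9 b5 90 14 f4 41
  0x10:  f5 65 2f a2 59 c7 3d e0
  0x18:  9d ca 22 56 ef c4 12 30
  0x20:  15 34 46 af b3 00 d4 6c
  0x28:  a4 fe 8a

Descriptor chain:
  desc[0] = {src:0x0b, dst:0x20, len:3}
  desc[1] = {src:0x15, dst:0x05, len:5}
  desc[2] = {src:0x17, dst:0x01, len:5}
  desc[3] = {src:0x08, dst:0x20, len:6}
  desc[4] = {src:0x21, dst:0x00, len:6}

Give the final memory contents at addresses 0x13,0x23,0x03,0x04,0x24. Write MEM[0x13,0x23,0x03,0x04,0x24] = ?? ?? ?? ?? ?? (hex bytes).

MEM[0x13,0x23,0x03,0x04,0x24] = a2 b5 90 14 90

  after D0: wrote 3B at 0x20 = b59014
  after D1: wrote 5B at 0x05 = c73de09dca
  after D2: wrote 5B at 0x01 = e09dca2256
  after D3: wrote 6B at 0x20 = 9dcad9b59014
  after D4: wrote 6B at 0x00 = cad9b59014d4
query mem[0x13]=0xa2, mem[0x23]=0xb5, mem[0x03]=0x90, mem[0x04]=0x14, mem[0x24]=0x90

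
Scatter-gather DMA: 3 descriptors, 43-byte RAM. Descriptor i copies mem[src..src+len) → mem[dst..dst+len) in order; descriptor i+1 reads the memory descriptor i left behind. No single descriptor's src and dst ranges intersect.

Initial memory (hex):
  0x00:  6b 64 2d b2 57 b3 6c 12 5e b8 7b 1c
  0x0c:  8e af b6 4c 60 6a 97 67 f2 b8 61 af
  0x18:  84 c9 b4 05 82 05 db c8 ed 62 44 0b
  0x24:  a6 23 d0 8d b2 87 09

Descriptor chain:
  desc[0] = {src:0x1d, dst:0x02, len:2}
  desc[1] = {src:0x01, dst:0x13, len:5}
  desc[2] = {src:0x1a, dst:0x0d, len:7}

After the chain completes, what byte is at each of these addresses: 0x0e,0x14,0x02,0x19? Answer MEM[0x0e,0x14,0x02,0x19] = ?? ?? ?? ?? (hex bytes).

[0] 0x1d->0x02 len=2 : 05 db
[1] 0x01->0x13 len=5 : 64 05 db 57 b3
[2] 0x1a->0x0d len=7 : b4 05 82 05 db c8 ed
query mem[0x0e]=0x05, mem[0x14]=0x05, mem[0x02]=0x05, mem[0x19]=0xc9

MEM[0x0e,0x14,0x02,0x19] = 05 05 05 c9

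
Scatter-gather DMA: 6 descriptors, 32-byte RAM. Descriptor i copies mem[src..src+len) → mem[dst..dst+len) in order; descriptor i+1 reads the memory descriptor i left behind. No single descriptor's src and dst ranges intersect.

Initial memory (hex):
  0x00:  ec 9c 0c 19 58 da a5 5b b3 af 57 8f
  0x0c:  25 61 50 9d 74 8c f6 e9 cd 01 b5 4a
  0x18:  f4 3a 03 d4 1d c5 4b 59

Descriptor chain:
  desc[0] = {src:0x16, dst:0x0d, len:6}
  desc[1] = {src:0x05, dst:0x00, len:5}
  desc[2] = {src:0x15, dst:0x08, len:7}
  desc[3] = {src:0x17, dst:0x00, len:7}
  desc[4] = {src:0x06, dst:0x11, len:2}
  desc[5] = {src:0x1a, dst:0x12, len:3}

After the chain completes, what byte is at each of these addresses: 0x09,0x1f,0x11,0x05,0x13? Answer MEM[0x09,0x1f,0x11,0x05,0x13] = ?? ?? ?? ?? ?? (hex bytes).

MEM[0x09,0x1f,0x11,0x05,0x13] = b5 59 c5 1d d4

  after D0: wrote 6B at 0x0d = b54af43a03d4
  after D1: wrote 5B at 0x00 = daa55bb3af
  after D2: wrote 7B at 0x08 = 01b54af43a03d4
  after D3: wrote 7B at 0x00 = 4af43a03d41dc5
  after D4: wrote 2B at 0x11 = c55b
  after D5: wrote 3B at 0x12 = 03d41d
query mem[0x09]=0xb5, mem[0x1f]=0x59, mem[0x11]=0xc5, mem[0x05]=0x1d, mem[0x13]=0xd4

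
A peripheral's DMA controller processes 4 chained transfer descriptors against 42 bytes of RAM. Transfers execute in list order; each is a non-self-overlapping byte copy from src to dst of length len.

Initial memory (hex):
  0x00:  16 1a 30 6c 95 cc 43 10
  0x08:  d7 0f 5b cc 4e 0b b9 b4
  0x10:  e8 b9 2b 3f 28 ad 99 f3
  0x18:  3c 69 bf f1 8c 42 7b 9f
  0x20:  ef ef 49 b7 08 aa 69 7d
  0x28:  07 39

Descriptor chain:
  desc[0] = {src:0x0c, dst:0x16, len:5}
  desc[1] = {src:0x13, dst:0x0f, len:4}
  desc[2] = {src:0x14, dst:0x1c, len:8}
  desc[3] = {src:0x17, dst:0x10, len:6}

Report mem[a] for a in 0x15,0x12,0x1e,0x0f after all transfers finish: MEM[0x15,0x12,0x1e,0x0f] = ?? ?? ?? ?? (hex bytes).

MEM[0x15,0x12,0x1e,0x0f] = 28 b4 4e 3f

  after D0: wrote 5B at 0x16 = 4e0bb9b4e8
  after D1: wrote 4B at 0x0f = 3f28ad4e
  after D2: wrote 8B at 0x1c = 28ad4e0bb9b4e8f1
  after D3: wrote 6B at 0x10 = 0bb9b4e8f128
query mem[0x15]=0x28, mem[0x12]=0xb4, mem[0x1e]=0x4e, mem[0x0f]=0x3f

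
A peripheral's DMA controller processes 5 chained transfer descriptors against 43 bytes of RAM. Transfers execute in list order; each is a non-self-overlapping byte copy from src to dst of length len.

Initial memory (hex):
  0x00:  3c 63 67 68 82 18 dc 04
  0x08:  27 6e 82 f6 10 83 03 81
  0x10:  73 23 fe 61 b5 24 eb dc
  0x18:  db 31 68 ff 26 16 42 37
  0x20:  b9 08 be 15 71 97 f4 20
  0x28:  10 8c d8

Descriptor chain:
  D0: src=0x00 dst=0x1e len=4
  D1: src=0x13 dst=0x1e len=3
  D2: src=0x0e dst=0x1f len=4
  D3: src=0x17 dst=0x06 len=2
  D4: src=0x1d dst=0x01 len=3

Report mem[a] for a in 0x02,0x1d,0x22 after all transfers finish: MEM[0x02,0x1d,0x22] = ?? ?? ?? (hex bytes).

#0 dst[0x1e+4] := {0x3c,0x63,0x67,0x68}
#1 dst[0x1e+3] := {0x61,0xb5,0x24}
#2 dst[0x1f+4] := {0x03,0x81,0x73,0x23}
#3 dst[0x06+2] := {0xdc,0xdb}
#4 dst[0x01+3] := {0x16,0x61,0x03}
query mem[0x02]=0x61, mem[0x1d]=0x16, mem[0x22]=0x23

MEM[0x02,0x1d,0x22] = 61 16 23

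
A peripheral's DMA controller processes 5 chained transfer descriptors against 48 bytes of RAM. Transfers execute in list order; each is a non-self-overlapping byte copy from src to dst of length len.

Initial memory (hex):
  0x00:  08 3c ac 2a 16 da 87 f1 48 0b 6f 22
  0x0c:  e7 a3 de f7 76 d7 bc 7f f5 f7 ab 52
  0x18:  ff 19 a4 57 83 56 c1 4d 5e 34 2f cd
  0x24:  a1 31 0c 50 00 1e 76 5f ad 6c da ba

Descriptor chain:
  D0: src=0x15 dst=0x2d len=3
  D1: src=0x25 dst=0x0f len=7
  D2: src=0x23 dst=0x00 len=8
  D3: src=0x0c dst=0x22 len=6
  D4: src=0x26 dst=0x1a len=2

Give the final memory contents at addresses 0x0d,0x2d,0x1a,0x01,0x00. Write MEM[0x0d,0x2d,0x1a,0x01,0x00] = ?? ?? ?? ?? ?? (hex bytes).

MEM[0x0d,0x2d,0x1a,0x01,0x00] = a3 f7 0c a1 cd

  after D0: wrote 3B at 0x2d = f7ab52
  after D1: wrote 7B at 0x0f = 310c50001e765f
  after D2: wrote 8B at 0x00 = cda1310c50001e76
  after D3: wrote 6B at 0x22 = e7a3de310c50
  after D4: wrote 2B at 0x1a = 0c50
query mem[0x0d]=0xa3, mem[0x2d]=0xf7, mem[0x1a]=0x0c, mem[0x01]=0xa1, mem[0x00]=0xcd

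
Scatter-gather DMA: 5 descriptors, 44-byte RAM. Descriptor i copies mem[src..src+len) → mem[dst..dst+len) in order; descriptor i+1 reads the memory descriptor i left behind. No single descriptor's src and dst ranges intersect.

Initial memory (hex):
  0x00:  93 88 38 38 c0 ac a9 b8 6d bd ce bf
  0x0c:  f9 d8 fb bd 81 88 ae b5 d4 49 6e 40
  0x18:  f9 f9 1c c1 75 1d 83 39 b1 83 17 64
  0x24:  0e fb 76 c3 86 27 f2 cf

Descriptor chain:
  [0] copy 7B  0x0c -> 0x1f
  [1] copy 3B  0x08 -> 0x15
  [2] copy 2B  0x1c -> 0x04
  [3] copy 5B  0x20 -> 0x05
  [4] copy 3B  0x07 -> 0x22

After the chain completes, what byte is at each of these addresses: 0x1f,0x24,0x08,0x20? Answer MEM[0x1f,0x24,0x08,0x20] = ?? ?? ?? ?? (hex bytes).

MEM[0x1f,0x24,0x08,0x20] = f9 88 81 d8

D0: mem[0x1f..0x25] <- [f9 d8 fb bd 81 88 ae]
D1: mem[0x15..0x17] <- [6d bd ce]
D2: mem[0x04..0x05] <- [75 1d]
D3: mem[0x05..0x09] <- [d8 fb bd 81 88]
D4: mem[0x22..0x24] <- [bd 81 88]
query mem[0x1f]=0xf9, mem[0x24]=0x88, mem[0x08]=0x81, mem[0x20]=0xd8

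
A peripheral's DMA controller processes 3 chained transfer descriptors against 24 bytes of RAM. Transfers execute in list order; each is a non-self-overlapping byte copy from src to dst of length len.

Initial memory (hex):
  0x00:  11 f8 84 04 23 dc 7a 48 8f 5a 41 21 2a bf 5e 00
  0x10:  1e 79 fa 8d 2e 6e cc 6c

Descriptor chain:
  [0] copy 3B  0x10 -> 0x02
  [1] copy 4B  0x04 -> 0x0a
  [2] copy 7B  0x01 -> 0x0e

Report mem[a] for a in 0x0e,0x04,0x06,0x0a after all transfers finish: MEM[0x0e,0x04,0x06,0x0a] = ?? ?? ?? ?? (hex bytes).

#0 dst[0x02+3] := {0x1e,0x79,0xfa}
#1 dst[0x0a+4] := {0xfa,0xdc,0x7a,0x48}
#2 dst[0x0e+7] := {0xf8,0x1e,0x79,0xfa,0xdc,0x7a,0x48}
query mem[0x0e]=0xf8, mem[0x04]=0xfa, mem[0x06]=0x7a, mem[0x0a]=0xfa

MEM[0x0e,0x04,0x06,0x0a] = f8 fa 7a fa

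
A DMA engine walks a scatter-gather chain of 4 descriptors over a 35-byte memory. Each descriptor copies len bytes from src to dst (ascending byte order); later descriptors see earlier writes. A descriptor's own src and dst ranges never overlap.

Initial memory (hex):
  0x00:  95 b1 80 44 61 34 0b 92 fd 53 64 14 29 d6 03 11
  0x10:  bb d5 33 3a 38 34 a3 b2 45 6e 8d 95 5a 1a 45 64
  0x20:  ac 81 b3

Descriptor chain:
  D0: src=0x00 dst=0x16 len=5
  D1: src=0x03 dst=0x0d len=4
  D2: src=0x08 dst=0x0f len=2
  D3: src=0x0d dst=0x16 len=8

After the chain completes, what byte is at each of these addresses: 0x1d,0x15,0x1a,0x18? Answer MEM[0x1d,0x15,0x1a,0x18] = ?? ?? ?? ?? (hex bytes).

  after D0: wrote 5B at 0x16 = 95b1804461
  after D1: wrote 4B at 0x0d = 4461340b
  after D2: wrote 2B at 0x0f = fd53
  after D3: wrote 8B at 0x16 = 4461fd53d5333a38
query mem[0x1d]=0x38, mem[0x15]=0x34, mem[0x1a]=0xd5, mem[0x18]=0xfd

MEM[0x1d,0x15,0x1a,0x18] = 38 34 d5 fd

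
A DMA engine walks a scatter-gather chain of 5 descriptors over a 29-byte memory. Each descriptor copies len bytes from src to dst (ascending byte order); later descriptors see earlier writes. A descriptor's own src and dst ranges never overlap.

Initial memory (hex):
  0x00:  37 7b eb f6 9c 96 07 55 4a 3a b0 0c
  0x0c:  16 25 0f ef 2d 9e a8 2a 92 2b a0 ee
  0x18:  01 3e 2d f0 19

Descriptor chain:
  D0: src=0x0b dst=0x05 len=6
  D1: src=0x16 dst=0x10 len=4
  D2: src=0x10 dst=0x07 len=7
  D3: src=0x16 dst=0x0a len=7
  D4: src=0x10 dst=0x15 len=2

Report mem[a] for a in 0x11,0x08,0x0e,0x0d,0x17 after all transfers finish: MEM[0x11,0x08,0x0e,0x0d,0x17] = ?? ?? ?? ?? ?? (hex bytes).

[0] 0x0b->0x05 len=6 : 0c 16 25 0f ef 2d
[1] 0x16->0x10 len=4 : a0 ee 01 3e
[2] 0x10->0x07 len=7 : a0 ee 01 3e 92 2b a0
[3] 0x16->0x0a len=7 : a0 ee 01 3e 2d f0 19
[4] 0x10->0x15 len=2 : 19 ee
query mem[0x11]=0xee, mem[0x08]=0xee, mem[0x0e]=0x2d, mem[0x0d]=0x3e, mem[0x17]=0xee

MEM[0x11,0x08,0x0e,0x0d,0x17] = ee ee 2d 3e ee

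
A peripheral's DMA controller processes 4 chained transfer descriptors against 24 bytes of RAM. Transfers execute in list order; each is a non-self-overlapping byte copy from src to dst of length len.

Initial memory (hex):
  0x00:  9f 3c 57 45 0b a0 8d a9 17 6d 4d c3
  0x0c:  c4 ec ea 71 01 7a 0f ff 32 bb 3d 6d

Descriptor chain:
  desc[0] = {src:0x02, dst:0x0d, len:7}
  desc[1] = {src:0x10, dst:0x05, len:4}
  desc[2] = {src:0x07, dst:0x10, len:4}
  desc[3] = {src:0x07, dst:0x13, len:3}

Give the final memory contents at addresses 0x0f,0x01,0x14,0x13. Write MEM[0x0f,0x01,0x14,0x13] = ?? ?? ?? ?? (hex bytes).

[0] 0x02->0x0d len=7 : 57 45 0b a0 8d a9 17
[1] 0x10->0x05 len=4 : a0 8d a9 17
[2] 0x07->0x10 len=4 : a9 17 6d 4d
[3] 0x07->0x13 len=3 : a9 17 6d
query mem[0x0f]=0x0b, mem[0x01]=0x3c, mem[0x14]=0x17, mem[0x13]=0xa9

MEM[0x0f,0x01,0x14,0x13] = 0b 3c 17 a9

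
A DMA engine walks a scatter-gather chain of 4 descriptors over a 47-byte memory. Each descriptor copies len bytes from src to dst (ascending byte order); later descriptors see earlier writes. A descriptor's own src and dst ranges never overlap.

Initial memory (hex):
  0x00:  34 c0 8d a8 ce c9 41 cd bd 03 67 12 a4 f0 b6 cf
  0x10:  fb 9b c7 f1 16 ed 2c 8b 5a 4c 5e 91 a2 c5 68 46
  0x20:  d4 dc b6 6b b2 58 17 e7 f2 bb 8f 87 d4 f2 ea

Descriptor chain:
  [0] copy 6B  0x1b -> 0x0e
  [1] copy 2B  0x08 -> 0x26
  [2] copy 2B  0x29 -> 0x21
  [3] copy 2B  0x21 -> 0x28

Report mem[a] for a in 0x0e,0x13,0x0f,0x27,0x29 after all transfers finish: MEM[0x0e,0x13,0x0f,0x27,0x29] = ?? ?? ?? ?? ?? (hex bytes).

MEM[0x0e,0x13,0x0f,0x27,0x29] = 91 d4 a2 03 8f

[0] 0x1b->0x0e len=6 : 91 a2 c5 68 46 d4
[1] 0x08->0x26 len=2 : bd 03
[2] 0x29->0x21 len=2 : bb 8f
[3] 0x21->0x28 len=2 : bb 8f
query mem[0x0e]=0x91, mem[0x13]=0xd4, mem[0x0f]=0xa2, mem[0x27]=0x03, mem[0x29]=0x8f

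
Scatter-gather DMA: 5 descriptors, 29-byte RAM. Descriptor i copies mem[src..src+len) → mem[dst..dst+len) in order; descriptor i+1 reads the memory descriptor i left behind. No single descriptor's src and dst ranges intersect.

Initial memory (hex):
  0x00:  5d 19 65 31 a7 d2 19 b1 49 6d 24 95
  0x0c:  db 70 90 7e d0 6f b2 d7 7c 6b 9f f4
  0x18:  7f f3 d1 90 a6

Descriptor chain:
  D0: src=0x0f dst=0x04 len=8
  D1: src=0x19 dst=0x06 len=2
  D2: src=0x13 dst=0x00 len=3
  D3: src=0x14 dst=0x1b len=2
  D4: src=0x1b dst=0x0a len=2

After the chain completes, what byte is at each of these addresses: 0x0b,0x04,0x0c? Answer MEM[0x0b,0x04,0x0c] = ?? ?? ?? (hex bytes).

[0] 0x0f->0x04 len=8 : 7e d0 6f b2 d7 7c 6b 9f
[1] 0x19->0x06 len=2 : f3 d1
[2] 0x13->0x00 len=3 : d7 7c 6b
[3] 0x14->0x1b len=2 : 7c 6b
[4] 0x1b->0x0a len=2 : 7c 6b
query mem[0x0b]=0x6b, mem[0x04]=0x7e, mem[0x0c]=0xdb

MEM[0x0b,0x04,0x0c] = 6b 7e db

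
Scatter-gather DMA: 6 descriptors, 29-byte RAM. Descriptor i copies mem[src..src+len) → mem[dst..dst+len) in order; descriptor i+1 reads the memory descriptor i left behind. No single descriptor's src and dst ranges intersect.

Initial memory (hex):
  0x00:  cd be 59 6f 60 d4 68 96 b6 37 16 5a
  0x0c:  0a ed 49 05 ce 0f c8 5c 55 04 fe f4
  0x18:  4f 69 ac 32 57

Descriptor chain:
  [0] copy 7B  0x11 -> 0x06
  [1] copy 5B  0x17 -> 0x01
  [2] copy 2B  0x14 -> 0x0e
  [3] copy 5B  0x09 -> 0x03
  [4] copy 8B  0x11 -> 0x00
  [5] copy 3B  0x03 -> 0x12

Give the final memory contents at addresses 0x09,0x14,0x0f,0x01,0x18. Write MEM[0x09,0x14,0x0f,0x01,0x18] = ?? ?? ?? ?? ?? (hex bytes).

MEM[0x09,0x14,0x0f,0x01,0x18] = 55 fe 04 c8 4f

#0 dst[0x06+7] := {0x0f,0xc8,0x5c,0x55,0x04,0xfe,0xf4}
#1 dst[0x01+5] := {0xf4,0x4f,0x69,0xac,0x32}
#2 dst[0x0e+2] := {0x55,0x04}
#3 dst[0x03+5] := {0x55,0x04,0xfe,0xf4,0xed}
#4 dst[0x00+8] := {0x0f,0xc8,0x5c,0x55,0x04,0xfe,0xf4,0x4f}
#5 dst[0x12+3] := {0x55,0x04,0xfe}
query mem[0x09]=0x55, mem[0x14]=0xfe, mem[0x0f]=0x04, mem[0x01]=0xc8, mem[0x18]=0x4f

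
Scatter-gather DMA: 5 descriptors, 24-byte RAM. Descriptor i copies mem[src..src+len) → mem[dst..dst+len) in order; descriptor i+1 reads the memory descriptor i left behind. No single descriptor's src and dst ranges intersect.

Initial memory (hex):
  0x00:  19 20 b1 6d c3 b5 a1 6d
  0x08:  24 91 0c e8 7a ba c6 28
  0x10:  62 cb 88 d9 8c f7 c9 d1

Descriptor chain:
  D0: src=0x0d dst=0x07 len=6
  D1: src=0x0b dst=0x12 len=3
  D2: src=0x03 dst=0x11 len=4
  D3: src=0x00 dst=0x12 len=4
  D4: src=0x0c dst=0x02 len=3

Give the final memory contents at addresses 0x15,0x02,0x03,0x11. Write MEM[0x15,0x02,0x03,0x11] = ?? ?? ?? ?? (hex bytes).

MEM[0x15,0x02,0x03,0x11] = 6d 88 ba 6d

[0] 0x0d->0x07 len=6 : ba c6 28 62 cb 88
[1] 0x0b->0x12 len=3 : cb 88 ba
[2] 0x03->0x11 len=4 : 6d c3 b5 a1
[3] 0x00->0x12 len=4 : 19 20 b1 6d
[4] 0x0c->0x02 len=3 : 88 ba c6
query mem[0x15]=0x6d, mem[0x02]=0x88, mem[0x03]=0xba, mem[0x11]=0x6d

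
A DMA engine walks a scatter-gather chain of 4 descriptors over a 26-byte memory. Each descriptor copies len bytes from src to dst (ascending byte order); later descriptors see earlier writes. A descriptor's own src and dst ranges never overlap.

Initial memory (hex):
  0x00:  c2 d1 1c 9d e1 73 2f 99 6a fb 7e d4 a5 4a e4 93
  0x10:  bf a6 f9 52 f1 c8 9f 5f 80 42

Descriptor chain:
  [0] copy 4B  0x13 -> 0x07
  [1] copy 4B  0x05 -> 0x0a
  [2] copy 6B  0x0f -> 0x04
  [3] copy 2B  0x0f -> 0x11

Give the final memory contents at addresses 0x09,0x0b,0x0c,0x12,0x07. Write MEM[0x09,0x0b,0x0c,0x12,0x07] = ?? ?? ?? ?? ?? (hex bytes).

D0: mem[0x07..0x0a] <- [52 f1 c8 9f]
D1: mem[0x0a..0x0d] <- [73 2f 52 f1]
D2: mem[0x04..0x09] <- [93 bf a6 f9 52 f1]
D3: mem[0x11..0x12] <- [93 bf]
query mem[0x09]=0xf1, mem[0x0b]=0x2f, mem[0x0c]=0x52, mem[0x12]=0xbf, mem[0x07]=0xf9

MEM[0x09,0x0b,0x0c,0x12,0x07] = f1 2f 52 bf f9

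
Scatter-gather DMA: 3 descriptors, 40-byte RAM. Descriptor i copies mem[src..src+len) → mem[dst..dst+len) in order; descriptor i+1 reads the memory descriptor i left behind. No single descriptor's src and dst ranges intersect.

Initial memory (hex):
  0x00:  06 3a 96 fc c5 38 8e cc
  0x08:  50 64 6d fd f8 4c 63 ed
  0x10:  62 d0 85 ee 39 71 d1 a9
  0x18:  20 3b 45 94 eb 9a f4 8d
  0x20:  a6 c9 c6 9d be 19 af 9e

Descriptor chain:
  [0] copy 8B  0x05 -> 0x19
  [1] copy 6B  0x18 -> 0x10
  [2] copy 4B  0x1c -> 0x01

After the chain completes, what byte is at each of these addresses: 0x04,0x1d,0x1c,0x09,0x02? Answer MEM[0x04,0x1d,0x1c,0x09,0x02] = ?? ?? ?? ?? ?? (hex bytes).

MEM[0x04,0x1d,0x1c,0x09,0x02] = fd 64 50 64 64

D0: mem[0x19..0x20] <- [38 8e cc 50 64 6d fd f8]
D1: mem[0x10..0x15] <- [20 38 8e cc 50 64]
D2: mem[0x01..0x04] <- [50 64 6d fd]
query mem[0x04]=0xfd, mem[0x1d]=0x64, mem[0x1c]=0x50, mem[0x09]=0x64, mem[0x02]=0x64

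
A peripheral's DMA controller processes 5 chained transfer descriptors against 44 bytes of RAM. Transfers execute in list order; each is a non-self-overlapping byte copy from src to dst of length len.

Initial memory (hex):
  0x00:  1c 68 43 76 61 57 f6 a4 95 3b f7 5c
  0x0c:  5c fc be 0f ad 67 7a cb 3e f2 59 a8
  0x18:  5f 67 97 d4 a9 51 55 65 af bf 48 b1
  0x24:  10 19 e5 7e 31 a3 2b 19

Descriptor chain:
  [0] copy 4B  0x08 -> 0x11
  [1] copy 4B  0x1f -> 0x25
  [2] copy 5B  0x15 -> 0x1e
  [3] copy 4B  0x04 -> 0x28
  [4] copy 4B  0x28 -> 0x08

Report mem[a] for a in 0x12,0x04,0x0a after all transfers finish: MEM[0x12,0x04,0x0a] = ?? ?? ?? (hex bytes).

MEM[0x12,0x04,0x0a] = 3b 61 f6

#0 dst[0x11+4] := {0x95,0x3b,0xf7,0x5c}
#1 dst[0x25+4] := {0x65,0xaf,0xbf,0x48}
#2 dst[0x1e+5] := {0xf2,0x59,0xa8,0x5f,0x67}
#3 dst[0x28+4] := {0x61,0x57,0xf6,0xa4}
#4 dst[0x08+4] := {0x61,0x57,0xf6,0xa4}
query mem[0x12]=0x3b, mem[0x04]=0x61, mem[0x0a]=0xf6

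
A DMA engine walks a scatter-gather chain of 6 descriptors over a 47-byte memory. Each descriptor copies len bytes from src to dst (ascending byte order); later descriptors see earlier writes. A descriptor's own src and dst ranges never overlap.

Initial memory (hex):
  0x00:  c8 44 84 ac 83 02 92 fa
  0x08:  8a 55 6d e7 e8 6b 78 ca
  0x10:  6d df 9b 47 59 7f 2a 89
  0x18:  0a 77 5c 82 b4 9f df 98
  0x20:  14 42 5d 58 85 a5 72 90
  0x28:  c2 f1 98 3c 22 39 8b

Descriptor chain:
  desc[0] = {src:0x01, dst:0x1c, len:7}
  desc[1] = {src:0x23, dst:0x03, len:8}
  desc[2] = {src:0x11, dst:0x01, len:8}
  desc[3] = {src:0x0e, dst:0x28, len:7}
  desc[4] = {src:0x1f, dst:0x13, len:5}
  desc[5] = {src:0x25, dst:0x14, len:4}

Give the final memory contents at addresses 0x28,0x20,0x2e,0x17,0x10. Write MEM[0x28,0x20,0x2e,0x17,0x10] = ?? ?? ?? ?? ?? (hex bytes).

MEM[0x28,0x20,0x2e,0x17,0x10] = 78 02 59 78 6d

#0 dst[0x1c+7] := {0x44,0x84,0xac,0x83,0x02,0x92,0xfa}
#1 dst[0x03+8] := {0x58,0x85,0xa5,0x72,0x90,0xc2,0xf1,0x98}
#2 dst[0x01+8] := {0xdf,0x9b,0x47,0x59,0x7f,0x2a,0x89,0x0a}
#3 dst[0x28+7] := {0x78,0xca,0x6d,0xdf,0x9b,0x47,0x59}
#4 dst[0x13+5] := {0x83,0x02,0x92,0xfa,0x58}
#5 dst[0x14+4] := {0xa5,0x72,0x90,0x78}
query mem[0x28]=0x78, mem[0x20]=0x02, mem[0x2e]=0x59, mem[0x17]=0x78, mem[0x10]=0x6d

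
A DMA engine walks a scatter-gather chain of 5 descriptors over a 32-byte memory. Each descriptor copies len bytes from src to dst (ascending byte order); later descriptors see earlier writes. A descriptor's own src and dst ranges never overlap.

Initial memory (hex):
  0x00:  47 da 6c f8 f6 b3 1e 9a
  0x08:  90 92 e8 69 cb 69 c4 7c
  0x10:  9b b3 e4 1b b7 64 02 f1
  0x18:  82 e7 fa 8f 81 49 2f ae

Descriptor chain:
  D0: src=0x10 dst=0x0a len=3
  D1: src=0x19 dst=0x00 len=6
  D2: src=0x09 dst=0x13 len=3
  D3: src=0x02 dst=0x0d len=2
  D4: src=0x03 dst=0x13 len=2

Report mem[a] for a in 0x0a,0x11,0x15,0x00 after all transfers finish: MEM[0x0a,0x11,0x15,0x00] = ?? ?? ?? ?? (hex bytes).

#0 dst[0x0a+3] := {0x9b,0xb3,0xe4}
#1 dst[0x00+6] := {0xe7,0xfa,0x8f,0x81,0x49,0x2f}
#2 dst[0x13+3] := {0x92,0x9b,0xb3}
#3 dst[0x0d+2] := {0x8f,0x81}
#4 dst[0x13+2] := {0x81,0x49}
query mem[0x0a]=0x9b, mem[0x11]=0xb3, mem[0x15]=0xb3, mem[0x00]=0xe7

MEM[0x0a,0x11,0x15,0x00] = 9b b3 b3 e7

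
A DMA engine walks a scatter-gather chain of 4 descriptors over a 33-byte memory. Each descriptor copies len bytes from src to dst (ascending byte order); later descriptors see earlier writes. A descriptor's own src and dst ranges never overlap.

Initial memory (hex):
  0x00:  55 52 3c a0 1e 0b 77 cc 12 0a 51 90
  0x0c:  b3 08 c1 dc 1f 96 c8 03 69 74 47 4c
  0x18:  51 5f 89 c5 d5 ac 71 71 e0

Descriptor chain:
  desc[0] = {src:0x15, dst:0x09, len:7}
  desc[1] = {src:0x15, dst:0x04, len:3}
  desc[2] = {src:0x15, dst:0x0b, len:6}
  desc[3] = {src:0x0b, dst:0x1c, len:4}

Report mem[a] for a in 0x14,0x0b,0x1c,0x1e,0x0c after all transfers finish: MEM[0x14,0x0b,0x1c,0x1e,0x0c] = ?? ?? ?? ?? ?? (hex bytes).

D0: mem[0x09..0x0f] <- [74 47 4c 51 5f 89 c5]
D1: mem[0x04..0x06] <- [74 47 4c]
D2: mem[0x0b..0x10] <- [74 47 4c 51 5f 89]
D3: mem[0x1c..0x1f] <- [74 47 4c 51]
query mem[0x14]=0x69, mem[0x0b]=0x74, mem[0x1c]=0x74, mem[0x1e]=0x4c, mem[0x0c]=0x47

MEM[0x14,0x0b,0x1c,0x1e,0x0c] = 69 74 74 4c 47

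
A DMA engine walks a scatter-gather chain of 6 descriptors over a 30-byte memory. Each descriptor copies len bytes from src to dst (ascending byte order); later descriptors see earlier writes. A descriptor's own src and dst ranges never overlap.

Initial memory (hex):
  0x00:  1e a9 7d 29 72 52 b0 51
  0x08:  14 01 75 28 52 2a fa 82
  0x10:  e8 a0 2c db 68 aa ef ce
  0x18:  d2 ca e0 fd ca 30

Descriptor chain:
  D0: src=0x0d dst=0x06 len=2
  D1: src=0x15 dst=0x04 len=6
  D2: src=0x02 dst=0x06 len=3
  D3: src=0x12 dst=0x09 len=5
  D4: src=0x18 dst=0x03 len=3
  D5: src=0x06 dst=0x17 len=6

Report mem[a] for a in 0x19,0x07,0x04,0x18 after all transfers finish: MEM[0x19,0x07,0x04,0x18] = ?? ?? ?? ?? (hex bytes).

  after D0: wrote 2B at 0x06 = 2afa
  after D1: wrote 6B at 0x04 = aaefced2cae0
  after D2: wrote 3B at 0x06 = 7d29aa
  after D3: wrote 5B at 0x09 = 2cdb68aaef
  after D4: wrote 3B at 0x03 = d2cae0
  after D5: wrote 6B at 0x17 = 7d29aa2cdb68
query mem[0x19]=0xaa, mem[0x07]=0x29, mem[0x04]=0xca, mem[0x18]=0x29

MEM[0x19,0x07,0x04,0x18] = aa 29 ca 29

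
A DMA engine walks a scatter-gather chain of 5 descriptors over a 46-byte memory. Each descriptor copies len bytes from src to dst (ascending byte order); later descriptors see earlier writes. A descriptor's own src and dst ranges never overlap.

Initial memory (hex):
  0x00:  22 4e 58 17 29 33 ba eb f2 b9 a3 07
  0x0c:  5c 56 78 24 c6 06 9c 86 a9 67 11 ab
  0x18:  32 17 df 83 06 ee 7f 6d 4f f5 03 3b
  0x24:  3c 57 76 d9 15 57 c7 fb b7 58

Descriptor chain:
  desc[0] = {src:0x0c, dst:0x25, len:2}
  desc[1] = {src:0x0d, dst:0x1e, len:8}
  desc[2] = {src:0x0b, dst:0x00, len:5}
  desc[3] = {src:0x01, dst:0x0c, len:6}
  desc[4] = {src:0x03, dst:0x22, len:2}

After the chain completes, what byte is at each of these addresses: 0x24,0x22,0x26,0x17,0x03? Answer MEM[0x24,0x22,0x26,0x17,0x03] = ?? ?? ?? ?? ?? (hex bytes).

#0 dst[0x25+2] := {0x5c,0x56}
#1 dst[0x1e+8] := {0x56,0x78,0x24,0xc6,0x06,0x9c,0x86,0xa9}
#2 dst[0x00+5] := {0x07,0x5c,0x56,0x78,0x24}
#3 dst[0x0c+6] := {0x5c,0x56,0x78,0x24,0x33,0xba}
#4 dst[0x22+2] := {0x78,0x24}
query mem[0x24]=0x86, mem[0x22]=0x78, mem[0x26]=0x56, mem[0x17]=0xab, mem[0x03]=0x78

MEM[0x24,0x22,0x26,0x17,0x03] = 86 78 56 ab 78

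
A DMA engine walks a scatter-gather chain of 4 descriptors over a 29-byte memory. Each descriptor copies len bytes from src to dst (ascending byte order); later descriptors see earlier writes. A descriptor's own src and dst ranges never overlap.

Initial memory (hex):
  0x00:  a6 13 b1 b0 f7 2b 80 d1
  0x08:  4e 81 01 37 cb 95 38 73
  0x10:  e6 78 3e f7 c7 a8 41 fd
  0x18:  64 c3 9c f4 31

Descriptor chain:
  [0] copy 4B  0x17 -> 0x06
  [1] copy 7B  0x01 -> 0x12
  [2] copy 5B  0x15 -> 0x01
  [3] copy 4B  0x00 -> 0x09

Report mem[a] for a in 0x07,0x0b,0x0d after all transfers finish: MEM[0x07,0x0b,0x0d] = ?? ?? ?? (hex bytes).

#0 dst[0x06+4] := {0xfd,0x64,0xc3,0x9c}
#1 dst[0x12+7] := {0x13,0xb1,0xb0,0xf7,0x2b,0xfd,0x64}
#2 dst[0x01+5] := {0xf7,0x2b,0xfd,0x64,0xc3}
#3 dst[0x09+4] := {0xa6,0xf7,0x2b,0xfd}
query mem[0x07]=0x64, mem[0x0b]=0x2b, mem[0x0d]=0x95

MEM[0x07,0x0b,0x0d] = 64 2b 95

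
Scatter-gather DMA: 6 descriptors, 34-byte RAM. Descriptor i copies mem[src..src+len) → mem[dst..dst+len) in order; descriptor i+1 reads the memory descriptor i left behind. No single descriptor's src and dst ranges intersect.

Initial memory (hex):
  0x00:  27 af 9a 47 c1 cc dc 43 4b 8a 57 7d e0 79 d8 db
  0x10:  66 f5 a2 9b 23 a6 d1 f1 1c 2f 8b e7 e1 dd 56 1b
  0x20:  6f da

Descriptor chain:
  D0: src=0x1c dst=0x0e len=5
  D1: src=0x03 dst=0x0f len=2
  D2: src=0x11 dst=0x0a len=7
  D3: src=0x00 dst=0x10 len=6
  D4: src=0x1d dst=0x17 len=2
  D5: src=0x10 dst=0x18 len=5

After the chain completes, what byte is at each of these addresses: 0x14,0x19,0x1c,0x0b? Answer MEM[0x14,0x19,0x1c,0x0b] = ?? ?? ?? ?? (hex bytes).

MEM[0x14,0x19,0x1c,0x0b] = c1 af c1 6f

[0] 0x1c->0x0e len=5 : e1 dd 56 1b 6f
[1] 0x03->0x0f len=2 : 47 c1
[2] 0x11->0x0a len=7 : 1b 6f 9b 23 a6 d1 f1
[3] 0x00->0x10 len=6 : 27 af 9a 47 c1 cc
[4] 0x1d->0x17 len=2 : dd 56
[5] 0x10->0x18 len=5 : 27 af 9a 47 c1
query mem[0x14]=0xc1, mem[0x19]=0xaf, mem[0x1c]=0xc1, mem[0x0b]=0x6f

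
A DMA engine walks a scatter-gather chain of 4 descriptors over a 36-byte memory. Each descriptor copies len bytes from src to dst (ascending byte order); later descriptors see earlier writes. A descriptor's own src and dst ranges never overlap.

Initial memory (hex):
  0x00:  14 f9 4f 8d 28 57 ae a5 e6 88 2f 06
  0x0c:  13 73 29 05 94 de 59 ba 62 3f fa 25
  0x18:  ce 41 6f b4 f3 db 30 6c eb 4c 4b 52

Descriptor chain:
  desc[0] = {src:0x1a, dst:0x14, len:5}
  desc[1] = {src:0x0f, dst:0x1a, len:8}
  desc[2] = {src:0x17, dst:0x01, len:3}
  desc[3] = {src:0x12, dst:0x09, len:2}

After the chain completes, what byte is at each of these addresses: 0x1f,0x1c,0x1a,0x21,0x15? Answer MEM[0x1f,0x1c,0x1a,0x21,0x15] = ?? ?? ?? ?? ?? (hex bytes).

D0: mem[0x14..0x18] <- [6f b4 f3 db 30]
D1: mem[0x1a..0x21] <- [05 94 de 59 ba 6f b4 f3]
D2: mem[0x01..0x03] <- [db 30 41]
D3: mem[0x09..0x0a] <- [59 ba]
query mem[0x1f]=0x6f, mem[0x1c]=0xde, mem[0x1a]=0x05, mem[0x21]=0xf3, mem[0x15]=0xb4

MEM[0x1f,0x1c,0x1a,0x21,0x15] = 6f de 05 f3 b4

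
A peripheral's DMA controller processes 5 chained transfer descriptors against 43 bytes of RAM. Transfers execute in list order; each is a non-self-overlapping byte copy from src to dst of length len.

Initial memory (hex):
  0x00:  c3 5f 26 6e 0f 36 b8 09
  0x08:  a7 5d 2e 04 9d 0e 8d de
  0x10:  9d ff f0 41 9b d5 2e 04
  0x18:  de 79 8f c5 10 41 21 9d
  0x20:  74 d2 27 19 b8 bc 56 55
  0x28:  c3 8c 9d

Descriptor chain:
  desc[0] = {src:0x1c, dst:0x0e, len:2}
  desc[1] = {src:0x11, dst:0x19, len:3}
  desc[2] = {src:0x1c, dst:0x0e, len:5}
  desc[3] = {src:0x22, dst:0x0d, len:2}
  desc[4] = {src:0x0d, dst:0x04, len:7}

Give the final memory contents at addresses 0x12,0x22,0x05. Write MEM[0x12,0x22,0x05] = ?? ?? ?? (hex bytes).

D0: mem[0x0e..0x0f] <- [10 41]
D1: mem[0x19..0x1b] <- [ff f0 41]
D2: mem[0x0e..0x12] <- [10 41 21 9d 74]
D3: mem[0x0d..0x0e] <- [27 19]
D4: mem[0x04..0x0a] <- [27 19 41 21 9d 74 41]
query mem[0x12]=0x74, mem[0x22]=0x27, mem[0x05]=0x19

MEM[0x12,0x22,0x05] = 74 27 19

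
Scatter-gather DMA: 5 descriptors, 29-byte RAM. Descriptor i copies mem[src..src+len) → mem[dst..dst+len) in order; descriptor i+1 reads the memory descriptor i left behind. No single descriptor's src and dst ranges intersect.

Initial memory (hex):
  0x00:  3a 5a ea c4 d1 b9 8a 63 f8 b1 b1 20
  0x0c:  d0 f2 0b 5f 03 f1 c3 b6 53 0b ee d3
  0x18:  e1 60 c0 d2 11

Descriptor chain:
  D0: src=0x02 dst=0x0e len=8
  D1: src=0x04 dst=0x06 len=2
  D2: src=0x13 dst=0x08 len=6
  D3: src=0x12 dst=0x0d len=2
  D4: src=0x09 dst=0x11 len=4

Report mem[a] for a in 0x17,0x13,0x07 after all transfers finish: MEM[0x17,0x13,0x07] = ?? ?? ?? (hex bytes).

D0: mem[0x0e..0x15] <- [ea c4 d1 b9 8a 63 f8 b1]
D1: mem[0x06..0x07] <- [d1 b9]
D2: mem[0x08..0x0d] <- [63 f8 b1 ee d3 e1]
D3: mem[0x0d..0x0e] <- [8a 63]
D4: mem[0x11..0x14] <- [f8 b1 ee d3]
query mem[0x17]=0xd3, mem[0x13]=0xee, mem[0x07]=0xb9

MEM[0x17,0x13,0x07] = d3 ee b9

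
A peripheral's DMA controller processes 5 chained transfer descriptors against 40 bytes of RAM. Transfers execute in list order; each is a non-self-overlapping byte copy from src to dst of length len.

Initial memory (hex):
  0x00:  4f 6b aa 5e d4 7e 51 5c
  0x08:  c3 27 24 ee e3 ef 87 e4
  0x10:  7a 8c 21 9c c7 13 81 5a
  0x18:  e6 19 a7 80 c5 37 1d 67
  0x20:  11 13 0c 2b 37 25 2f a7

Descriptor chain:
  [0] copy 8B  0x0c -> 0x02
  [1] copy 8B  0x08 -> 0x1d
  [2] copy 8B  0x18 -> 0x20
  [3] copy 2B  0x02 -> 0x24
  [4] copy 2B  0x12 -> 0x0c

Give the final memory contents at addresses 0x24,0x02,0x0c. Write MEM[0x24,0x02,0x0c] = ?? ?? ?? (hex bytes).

D0: mem[0x02..0x09] <- [e3 ef 87 e4 7a 8c 21 9c]
D1: mem[0x1d..0x24] <- [21 9c 24 ee e3 ef 87 e4]
D2: mem[0x20..0x27] <- [e6 19 a7 80 c5 21 9c 24]
D3: mem[0x24..0x25] <- [e3 ef]
D4: mem[0x0c..0x0d] <- [21 9c]
query mem[0x24]=0xe3, mem[0x02]=0xe3, mem[0x0c]=0x21

MEM[0x24,0x02,0x0c] = e3 e3 21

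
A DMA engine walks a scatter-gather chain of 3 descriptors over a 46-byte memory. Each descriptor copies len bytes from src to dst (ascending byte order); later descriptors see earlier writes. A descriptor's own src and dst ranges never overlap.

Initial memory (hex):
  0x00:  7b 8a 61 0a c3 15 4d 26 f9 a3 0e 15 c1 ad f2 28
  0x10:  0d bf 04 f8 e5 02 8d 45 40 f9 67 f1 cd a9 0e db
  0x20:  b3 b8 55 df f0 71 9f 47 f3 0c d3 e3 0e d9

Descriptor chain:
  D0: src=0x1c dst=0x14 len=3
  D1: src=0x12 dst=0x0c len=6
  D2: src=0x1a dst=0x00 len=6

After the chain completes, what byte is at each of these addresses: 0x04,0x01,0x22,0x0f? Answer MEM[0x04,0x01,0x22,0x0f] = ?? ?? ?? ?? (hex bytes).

#0 dst[0x14+3] := {0xcd,0xa9,0x0e}
#1 dst[0x0c+6] := {0x04,0xf8,0xcd,0xa9,0x0e,0x45}
#2 dst[0x00+6] := {0x67,0xf1,0xcd,0xa9,0x0e,0xdb}
query mem[0x04]=0x0e, mem[0x01]=0xf1, mem[0x22]=0x55, mem[0x0f]=0xa9

MEM[0x04,0x01,0x22,0x0f] = 0e f1 55 a9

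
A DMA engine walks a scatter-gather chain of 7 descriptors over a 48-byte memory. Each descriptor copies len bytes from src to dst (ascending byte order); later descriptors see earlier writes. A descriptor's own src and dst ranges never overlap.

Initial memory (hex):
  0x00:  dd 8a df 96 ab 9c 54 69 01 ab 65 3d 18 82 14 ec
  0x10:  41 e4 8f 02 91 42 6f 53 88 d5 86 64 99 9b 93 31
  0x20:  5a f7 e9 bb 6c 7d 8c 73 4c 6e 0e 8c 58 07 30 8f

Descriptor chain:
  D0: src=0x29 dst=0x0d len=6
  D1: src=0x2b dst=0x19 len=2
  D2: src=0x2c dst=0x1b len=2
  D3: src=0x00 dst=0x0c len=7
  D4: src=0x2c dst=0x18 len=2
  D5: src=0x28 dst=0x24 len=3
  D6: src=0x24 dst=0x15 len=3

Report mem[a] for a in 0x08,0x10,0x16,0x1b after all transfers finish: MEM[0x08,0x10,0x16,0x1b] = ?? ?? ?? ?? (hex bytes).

#0 dst[0x0d+6] := {0x6e,0x0e,0x8c,0x58,0x07,0x30}
#1 dst[0x19+2] := {0x8c,0x58}
#2 dst[0x1b+2] := {0x58,0x07}
#3 dst[0x0c+7] := {0xdd,0x8a,0xdf,0x96,0xab,0x9c,0x54}
#4 dst[0x18+2] := {0x58,0x07}
#5 dst[0x24+3] := {0x4c,0x6e,0x0e}
#6 dst[0x15+3] := {0x4c,0x6e,0x0e}
query mem[0x08]=0x01, mem[0x10]=0xab, mem[0x16]=0x6e, mem[0x1b]=0x58

MEM[0x08,0x10,0x16,0x1b] = 01 ab 6e 58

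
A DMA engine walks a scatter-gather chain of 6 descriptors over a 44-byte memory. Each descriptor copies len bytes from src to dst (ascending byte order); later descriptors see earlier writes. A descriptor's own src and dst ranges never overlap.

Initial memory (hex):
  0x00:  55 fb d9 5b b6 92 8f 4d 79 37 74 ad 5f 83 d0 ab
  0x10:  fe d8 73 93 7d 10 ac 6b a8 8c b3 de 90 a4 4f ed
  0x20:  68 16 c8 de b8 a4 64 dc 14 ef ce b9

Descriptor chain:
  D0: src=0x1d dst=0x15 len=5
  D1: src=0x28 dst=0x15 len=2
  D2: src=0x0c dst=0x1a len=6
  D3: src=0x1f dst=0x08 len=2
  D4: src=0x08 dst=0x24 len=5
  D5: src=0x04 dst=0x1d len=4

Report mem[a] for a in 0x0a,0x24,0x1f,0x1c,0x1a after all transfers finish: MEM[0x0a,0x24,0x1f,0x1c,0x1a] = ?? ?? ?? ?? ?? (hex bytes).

D0: mem[0x15..0x19] <- [a4 4f ed 68 16]
D1: mem[0x15..0x16] <- [14 ef]
D2: mem[0x1a..0x1f] <- [5f 83 d0 ab fe d8]
D3: mem[0x08..0x09] <- [d8 68]
D4: mem[0x24..0x28] <- [d8 68 74 ad 5f]
D5: mem[0x1d..0x20] <- [b6 92 8f 4d]
query mem[0x0a]=0x74, mem[0x24]=0xd8, mem[0x1f]=0x8f, mem[0x1c]=0xd0, mem[0x1a]=0x5f

MEM[0x0a,0x24,0x1f,0x1c,0x1a] = 74 d8 8f d0 5f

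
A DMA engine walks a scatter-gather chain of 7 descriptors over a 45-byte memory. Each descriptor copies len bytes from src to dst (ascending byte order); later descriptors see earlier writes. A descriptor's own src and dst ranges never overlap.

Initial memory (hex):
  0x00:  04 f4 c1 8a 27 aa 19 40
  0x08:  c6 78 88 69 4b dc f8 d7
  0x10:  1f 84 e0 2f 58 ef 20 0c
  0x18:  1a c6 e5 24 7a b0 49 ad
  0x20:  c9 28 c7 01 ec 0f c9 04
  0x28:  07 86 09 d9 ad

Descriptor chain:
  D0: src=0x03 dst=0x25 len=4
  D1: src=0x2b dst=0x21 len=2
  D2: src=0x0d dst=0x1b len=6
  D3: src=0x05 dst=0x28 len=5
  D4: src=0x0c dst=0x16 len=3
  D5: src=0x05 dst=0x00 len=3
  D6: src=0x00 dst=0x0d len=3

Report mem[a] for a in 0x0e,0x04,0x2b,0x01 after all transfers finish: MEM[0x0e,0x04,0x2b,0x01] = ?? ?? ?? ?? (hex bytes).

D0: mem[0x25..0x28] <- [8a 27 aa 19]
D1: mem[0x21..0x22] <- [d9 ad]
D2: mem[0x1b..0x20] <- [dc f8 d7 1f 84 e0]
D3: mem[0x28..0x2c] <- [aa 19 40 c6 78]
D4: mem[0x16..0x18] <- [4b dc f8]
D5: mem[0x00..0x02] <- [aa 19 40]
D6: mem[0x0d..0x0f] <- [aa 19 40]
query mem[0x0e]=0x19, mem[0x04]=0x27, mem[0x2b]=0xc6, mem[0x01]=0x19

MEM[0x0e,0x04,0x2b,0x01] = 19 27 c6 19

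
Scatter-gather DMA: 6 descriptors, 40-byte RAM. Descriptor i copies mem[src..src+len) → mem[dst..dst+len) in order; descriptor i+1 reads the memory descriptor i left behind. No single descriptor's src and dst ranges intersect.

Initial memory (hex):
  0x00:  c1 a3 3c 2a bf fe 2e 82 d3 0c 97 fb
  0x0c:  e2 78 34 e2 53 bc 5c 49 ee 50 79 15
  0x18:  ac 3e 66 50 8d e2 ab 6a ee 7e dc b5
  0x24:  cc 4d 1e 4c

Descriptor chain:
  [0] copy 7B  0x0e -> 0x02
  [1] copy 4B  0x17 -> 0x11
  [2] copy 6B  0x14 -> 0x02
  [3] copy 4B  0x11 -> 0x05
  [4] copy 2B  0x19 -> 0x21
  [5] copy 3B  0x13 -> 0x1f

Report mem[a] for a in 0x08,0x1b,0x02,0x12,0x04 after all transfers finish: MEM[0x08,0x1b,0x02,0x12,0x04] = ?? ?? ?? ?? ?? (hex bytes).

[0] 0x0e->0x02 len=7 : 34 e2 53 bc 5c 49 ee
[1] 0x17->0x11 len=4 : 15 ac 3e 66
[2] 0x14->0x02 len=6 : 66 50 79 15 ac 3e
[3] 0x11->0x05 len=4 : 15 ac 3e 66
[4] 0x19->0x21 len=2 : 3e 66
[5] 0x13->0x1f len=3 : 3e 66 50
query mem[0x08]=0x66, mem[0x1b]=0x50, mem[0x02]=0x66, mem[0x12]=0xac, mem[0x04]=0x79

MEM[0x08,0x1b,0x02,0x12,0x04] = 66 50 66 ac 79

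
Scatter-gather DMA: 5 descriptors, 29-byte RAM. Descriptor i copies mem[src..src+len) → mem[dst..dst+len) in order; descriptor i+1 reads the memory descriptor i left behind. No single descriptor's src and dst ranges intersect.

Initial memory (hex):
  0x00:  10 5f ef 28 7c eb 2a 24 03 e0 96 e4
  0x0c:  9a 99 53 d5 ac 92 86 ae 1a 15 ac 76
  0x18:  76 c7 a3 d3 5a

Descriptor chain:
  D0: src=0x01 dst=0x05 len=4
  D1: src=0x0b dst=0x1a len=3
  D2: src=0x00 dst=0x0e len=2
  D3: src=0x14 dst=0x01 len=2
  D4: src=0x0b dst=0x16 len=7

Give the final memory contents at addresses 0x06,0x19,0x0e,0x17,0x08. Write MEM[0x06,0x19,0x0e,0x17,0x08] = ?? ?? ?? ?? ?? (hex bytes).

MEM[0x06,0x19,0x0e,0x17,0x08] = ef 10 10 9a 7c

  after D0: wrote 4B at 0x05 = 5fef287c
  after D1: wrote 3B at 0x1a = e49a99
  after D2: wrote 2B at 0x0e = 105f
  after D3: wrote 2B at 0x01 = 1a15
  after D4: wrote 7B at 0x16 = e49a99105fac92
query mem[0x06]=0xef, mem[0x19]=0x10, mem[0x0e]=0x10, mem[0x17]=0x9a, mem[0x08]=0x7c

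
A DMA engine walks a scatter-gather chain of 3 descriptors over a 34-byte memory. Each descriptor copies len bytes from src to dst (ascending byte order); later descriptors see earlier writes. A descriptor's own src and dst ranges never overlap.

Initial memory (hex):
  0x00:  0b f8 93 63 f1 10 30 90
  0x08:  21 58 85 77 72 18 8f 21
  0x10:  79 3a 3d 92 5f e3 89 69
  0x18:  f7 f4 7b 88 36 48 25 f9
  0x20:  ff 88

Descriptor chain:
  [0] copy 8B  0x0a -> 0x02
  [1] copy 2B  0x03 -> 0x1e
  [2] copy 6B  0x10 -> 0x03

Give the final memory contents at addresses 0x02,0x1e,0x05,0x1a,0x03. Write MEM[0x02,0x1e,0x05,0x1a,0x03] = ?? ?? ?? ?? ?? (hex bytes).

  after D0: wrote 8B at 0x02 = 857772188f21793a
  after D1: wrote 2B at 0x1e = 7772
  after D2: wrote 6B at 0x03 = 793a3d925fe3
query mem[0x02]=0x85, mem[0x1e]=0x77, mem[0x05]=0x3d, mem[0x1a]=0x7b, mem[0x03]=0x79

MEM[0x02,0x1e,0x05,0x1a,0x03] = 85 77 3d 7b 79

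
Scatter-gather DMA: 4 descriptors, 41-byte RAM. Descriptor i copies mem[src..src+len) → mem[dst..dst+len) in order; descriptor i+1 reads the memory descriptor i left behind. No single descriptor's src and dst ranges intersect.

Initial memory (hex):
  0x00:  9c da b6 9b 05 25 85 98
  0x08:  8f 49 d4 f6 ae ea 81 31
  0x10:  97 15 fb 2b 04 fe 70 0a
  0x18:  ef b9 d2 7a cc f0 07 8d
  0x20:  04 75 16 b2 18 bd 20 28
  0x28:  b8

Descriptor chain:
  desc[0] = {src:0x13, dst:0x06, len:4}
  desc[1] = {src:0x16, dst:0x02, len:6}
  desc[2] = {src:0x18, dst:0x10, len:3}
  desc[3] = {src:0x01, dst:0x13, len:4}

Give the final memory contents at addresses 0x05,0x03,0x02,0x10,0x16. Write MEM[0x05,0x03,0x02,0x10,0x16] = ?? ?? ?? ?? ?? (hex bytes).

  after D0: wrote 4B at 0x06 = 2b04fe70
  after D1: wrote 6B at 0x02 = 700aefb9d27a
  after D2: wrote 3B at 0x10 = efb9d2
  after D3: wrote 4B at 0x13 = da700aef
query mem[0x05]=0xb9, mem[0x03]=0x0a, mem[0x02]=0x70, mem[0x10]=0xef, mem[0x16]=0xef

MEM[0x05,0x03,0x02,0x10,0x16] = b9 0a 70 ef ef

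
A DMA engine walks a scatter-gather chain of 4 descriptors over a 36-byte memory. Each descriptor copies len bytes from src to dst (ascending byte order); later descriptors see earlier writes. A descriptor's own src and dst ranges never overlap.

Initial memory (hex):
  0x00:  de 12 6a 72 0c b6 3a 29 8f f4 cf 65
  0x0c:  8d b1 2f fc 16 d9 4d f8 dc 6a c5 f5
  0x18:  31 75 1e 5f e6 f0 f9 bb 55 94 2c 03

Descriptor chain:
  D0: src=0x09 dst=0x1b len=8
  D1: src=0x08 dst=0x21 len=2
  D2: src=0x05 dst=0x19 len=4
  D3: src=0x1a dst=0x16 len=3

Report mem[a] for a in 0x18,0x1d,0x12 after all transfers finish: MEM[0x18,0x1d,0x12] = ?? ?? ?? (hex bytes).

[0] 0x09->0x1b len=8 : f4 cf 65 8d b1 2f fc 16
[1] 0x08->0x21 len=2 : 8f f4
[2] 0x05->0x19 len=4 : b6 3a 29 8f
[3] 0x1a->0x16 len=3 : 3a 29 8f
query mem[0x18]=0x8f, mem[0x1d]=0x65, mem[0x12]=0x4d

MEM[0x18,0x1d,0x12] = 8f 65 4d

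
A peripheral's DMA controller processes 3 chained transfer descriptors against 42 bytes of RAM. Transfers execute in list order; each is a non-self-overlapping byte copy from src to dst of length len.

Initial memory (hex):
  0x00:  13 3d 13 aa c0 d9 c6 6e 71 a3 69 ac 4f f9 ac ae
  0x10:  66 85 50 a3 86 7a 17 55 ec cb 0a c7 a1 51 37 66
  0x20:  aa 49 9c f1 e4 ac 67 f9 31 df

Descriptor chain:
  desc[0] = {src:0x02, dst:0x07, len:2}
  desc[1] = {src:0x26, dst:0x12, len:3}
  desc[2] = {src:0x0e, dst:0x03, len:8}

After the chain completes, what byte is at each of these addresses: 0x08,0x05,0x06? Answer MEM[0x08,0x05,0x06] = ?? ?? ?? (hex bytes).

  after D0: wrote 2B at 0x07 = 13aa
  after D1: wrote 3B at 0x12 = 67f931
  after D2: wrote 8B at 0x03 = acae668567f9317a
query mem[0x08]=0xf9, mem[0x05]=0x66, mem[0x06]=0x85

MEM[0x08,0x05,0x06] = f9 66 85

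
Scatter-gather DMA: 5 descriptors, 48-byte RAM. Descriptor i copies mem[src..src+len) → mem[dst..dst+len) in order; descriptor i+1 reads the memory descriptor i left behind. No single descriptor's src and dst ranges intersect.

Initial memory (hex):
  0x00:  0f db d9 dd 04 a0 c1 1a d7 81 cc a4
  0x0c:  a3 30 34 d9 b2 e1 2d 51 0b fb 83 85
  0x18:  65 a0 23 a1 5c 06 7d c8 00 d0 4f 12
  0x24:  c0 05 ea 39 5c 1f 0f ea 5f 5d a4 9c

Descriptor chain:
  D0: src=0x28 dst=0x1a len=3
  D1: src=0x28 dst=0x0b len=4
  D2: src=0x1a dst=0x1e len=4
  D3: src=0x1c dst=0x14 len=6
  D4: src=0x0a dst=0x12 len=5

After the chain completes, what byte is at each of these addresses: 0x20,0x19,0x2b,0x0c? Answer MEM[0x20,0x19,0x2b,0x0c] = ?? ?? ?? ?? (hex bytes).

MEM[0x20,0x19,0x2b,0x0c] = 0f 06 ea 1f

  after D0: wrote 3B at 0x1a = 5c1f0f
  after D1: wrote 4B at 0x0b = 5c1f0fea
  after D2: wrote 4B at 0x1e = 5c1f0f06
  after D3: wrote 6B at 0x14 = 0f065c1f0f06
  after D4: wrote 5B at 0x12 = cc5c1f0fea
query mem[0x20]=0x0f, mem[0x19]=0x06, mem[0x2b]=0xea, mem[0x0c]=0x1f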